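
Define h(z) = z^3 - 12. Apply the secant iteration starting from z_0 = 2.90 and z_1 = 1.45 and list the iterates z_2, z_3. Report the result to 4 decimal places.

2.0582, 2.4101

h(2.90) = 12.389000, h(1.45) = -8.951375
z_2 = 1.450000 − (-8.951375)·(1.450000 − 2.900000) / (-8.951375 − 12.389000) = 1.450000 − (12.979494)/(-21.340375) = 2.058213
h(2.058213) = -3.280914
z_3 = 2.058213 − (-3.280914)·(2.058213 − 1.450000) / (-3.280914 − (-8.951375)) = 2.058213 − (-1.995495)/(5.670461) = 2.410123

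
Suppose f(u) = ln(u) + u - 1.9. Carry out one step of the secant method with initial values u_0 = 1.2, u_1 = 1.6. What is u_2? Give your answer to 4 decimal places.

f(1.2) = -0.517678, f(1.6) = 0.170004
u_2 = 1.600000 − 0.170004·(1.600000 − 1.200000) / (0.170004 − (-0.517678)) = 1.600000 − (0.068001)/(0.687682) = 1.501115

1.5011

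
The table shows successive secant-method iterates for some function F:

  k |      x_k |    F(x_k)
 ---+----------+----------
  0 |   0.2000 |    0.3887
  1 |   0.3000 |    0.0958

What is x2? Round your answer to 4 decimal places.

x2 = 0.3000 − 0.0958·(0.3000 − 0.2000) / (0.0958 − 0.3887)
   = 0.3000 − (0.009580)/(-0.292900) = 0.332707

0.3327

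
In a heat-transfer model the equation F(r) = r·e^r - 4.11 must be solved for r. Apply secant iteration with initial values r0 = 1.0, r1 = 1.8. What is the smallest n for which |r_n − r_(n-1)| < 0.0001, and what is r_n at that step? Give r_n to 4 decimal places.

n = 6, r_n = 1.2170

F(1.0) = -1.391718, F(1.8) = 6.779365
r2 = 1.800000 − 6.779365·(0.800000)/(8.171084) = 1.136258;  |Δ| = 0.663742
F(1.136258) = -0.570455
r3 = 1.136258 − (-0.570455)·(-0.663742)/(-7.349820) = 1.187774;  |Δ| = 0.051516
F(1.187774) = -0.214371
r4 = 1.187774 − (-0.214371)·(0.051516)/(0.356084) = 1.218788;  |Δ| = 0.031014
F(1.218788) = 0.013264
r5 = 1.218788 − 0.013264·(0.031014)/(0.227635) = 1.216981;  |Δ| = 0.001807
F(1.216981) = -0.000283
r6 = 1.216981 − (-0.000283)·(-0.001807)/(-0.013547) = 1.217019;  |Δ| = 0.000038
|r6 − r5| = 0.000038 < 0.0001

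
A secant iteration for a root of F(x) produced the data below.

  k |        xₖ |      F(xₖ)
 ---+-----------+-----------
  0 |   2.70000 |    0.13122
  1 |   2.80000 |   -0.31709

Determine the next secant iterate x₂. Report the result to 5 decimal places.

x₂ = 2.80000 − (-0.31709)·(2.80000 − 2.70000) / (-0.31709 − 0.13122)
   = 2.80000 − (-0.0317090)/(-0.4483100) = 2.7292699

2.72927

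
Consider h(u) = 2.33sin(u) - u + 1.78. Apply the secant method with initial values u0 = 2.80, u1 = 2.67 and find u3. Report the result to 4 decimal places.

h(2.80) = -0.239478, h(2.67) = 0.168532
u2 = 2.670000 − 0.168532·(2.670000 − 2.800000) / (0.168532 − (-0.239478)) = 2.670000 − (-0.021909)/(0.408010) = 2.723698
h(2.723698) = 0.001904
u3 = 2.723698 − 0.001904·(2.723698 − 2.670000) / (0.001904 − 0.168532) = 2.723698 − (0.000102)/(-0.166629) = 2.724311

2.7243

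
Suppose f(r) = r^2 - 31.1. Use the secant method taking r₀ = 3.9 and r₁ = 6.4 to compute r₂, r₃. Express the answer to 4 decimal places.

5.4427, 5.5674

f(3.9) = -15.890000, f(6.4) = 9.860000
r₂ = 6.400000 − 9.860000·(6.400000 − 3.900000) / (9.860000 − (-15.890000)) = 6.400000 − (24.650000)/(25.750000) = 5.442718
f(5.442718) = -1.476816
r₃ = 5.442718 − (-1.476816)·(5.442718 − 6.400000) / (-1.476816 − 9.860000) = 5.442718 − (1.413729)/(-11.336816) = 5.567421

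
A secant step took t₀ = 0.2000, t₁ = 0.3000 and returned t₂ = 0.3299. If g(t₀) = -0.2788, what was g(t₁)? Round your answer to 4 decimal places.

-0.0642

The secant line through (0.2000, -0.2788) and (0.3000, g(t₁)) crosses zero at t₂ = 0.3299.
So (0.2000, -0.2788), (0.3000, g(t₁)), (0.3299, 0) are collinear:
g(t₁) = -0.2788 · (0.3000 − 0.3299) / (0.2000 − 0.3299) = -0.2788 · (-0.029900)/(-0.129900) = -0.064173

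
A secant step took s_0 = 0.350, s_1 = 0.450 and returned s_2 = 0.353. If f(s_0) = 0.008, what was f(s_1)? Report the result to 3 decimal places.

The secant line through (0.350, 0.008) and (0.450, f(s_1)) crosses zero at s_2 = 0.353.
So (0.350, 0.008), (0.450, f(s_1)), (0.353, 0) are collinear:
f(s_1) = 0.008 · (0.450 − 0.353) / (0.350 − 0.353) = 0.008 · (0.09700)/(-0.00300) = -0.25867

-0.259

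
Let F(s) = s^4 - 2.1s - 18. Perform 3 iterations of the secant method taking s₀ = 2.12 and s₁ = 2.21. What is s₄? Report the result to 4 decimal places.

F(2.12) = -2.252369, F(2.21) = 1.213433
s₂ = 2.210000 − 1.213433·(2.210000 − 2.120000) / (1.213433 − (-2.252369)) = 2.210000 − (0.109209)/(3.465801) = 2.178490
F(2.178490) = -0.052052
s₃ = 2.178490 − (-0.052052)·(2.178490 − 2.210000) / (-0.052052 − 1.213433) = 2.178490 − (0.001640)/(-1.265484) = 2.179786
F(2.179786) = -0.001126
s₄ = 2.179786 − (-0.001126)·(2.179786 − 2.178490) / (-0.001126 − (-0.052052)) = 2.179786 − (-0.000001)/(0.050925) = 2.179814

2.1798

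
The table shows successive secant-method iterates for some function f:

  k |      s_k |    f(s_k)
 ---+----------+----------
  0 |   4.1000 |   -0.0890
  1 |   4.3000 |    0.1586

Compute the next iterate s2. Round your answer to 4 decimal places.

s2 = 4.3000 − 0.1586·(4.3000 − 4.1000) / (0.1586 − (-0.0890))
   = 4.3000 − (0.031720)/(0.247600) = 4.171890

4.1719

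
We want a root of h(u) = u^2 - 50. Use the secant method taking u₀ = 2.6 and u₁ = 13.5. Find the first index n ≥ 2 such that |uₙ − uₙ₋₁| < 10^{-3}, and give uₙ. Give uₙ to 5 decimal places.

h(2.6) = -43.2400000, h(13.5) = 132.2500000
u₂ = 13.5000000 − 132.2500000·(10.9000000)/(175.4900000) = 5.2857143;  |Δ| = 8.2142857
h(5.2857143) = -22.0612245
u₃ = 5.2857143 − (-22.0612245)·(-8.2142857)/(-154.3112245) = 6.4600760;  |Δ| = 1.1743618
h(6.4600760) = -8.2674175
u₄ = 6.4600760 − (-8.2674175)·(1.1743618)/(13.7938070) = 7.1639382;  |Δ| = 0.7038622
h(7.1639382) = 1.3220108
u₅ = 7.1639382 − 1.3220108·(0.7038622)/(9.5894283) = 7.0669029;  |Δ| = 0.0970353
h(7.0669029) = -0.0588836
u₆ = 7.0669029 − (-0.0588836)·(-0.0970353)/(-1.3808944) = 7.0710406;  |Δ| = 0.0041377
h(7.0710406) = -0.0003844
u₇ = 7.0710406 − (-0.0003844)·(0.0041377)/(0.0584993) = 7.0710678;  |Δ| = 0.0000272
|u₇ − u₆| = 0.0000272 < 10^{-3}

n = 7, uₙ = 7.07107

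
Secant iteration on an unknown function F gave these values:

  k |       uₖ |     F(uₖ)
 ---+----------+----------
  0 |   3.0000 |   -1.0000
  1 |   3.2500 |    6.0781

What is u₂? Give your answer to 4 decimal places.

u₂ = 3.2500 − 6.0781·(3.2500 − 3.0000) / (6.0781 − (-1.0000))
   = 3.2500 − (1.519525)/(7.078100) = 3.035320

3.0353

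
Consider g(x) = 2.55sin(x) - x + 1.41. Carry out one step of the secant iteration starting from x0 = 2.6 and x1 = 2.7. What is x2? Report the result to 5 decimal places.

g(2.6) = 0.1245285, g(2.7) = -0.2001813
x2 = 2.7000000 − (-0.2001813)·(2.7000000 − 2.6000000) / (-0.2001813 − 0.1245285) = 2.7000000 − (-0.0200181)/(-0.3247098) = 2.6383507

2.63835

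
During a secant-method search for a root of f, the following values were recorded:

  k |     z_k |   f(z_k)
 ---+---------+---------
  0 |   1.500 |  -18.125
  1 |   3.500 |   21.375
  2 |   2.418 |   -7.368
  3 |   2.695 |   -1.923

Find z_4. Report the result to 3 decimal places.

2.793

z_4 = 2.695 − (-1.923)·(2.695 − 2.418) / (-1.923 − (-7.368))
   = 2.695 − (-0.53267)/(5.44500) = 2.79283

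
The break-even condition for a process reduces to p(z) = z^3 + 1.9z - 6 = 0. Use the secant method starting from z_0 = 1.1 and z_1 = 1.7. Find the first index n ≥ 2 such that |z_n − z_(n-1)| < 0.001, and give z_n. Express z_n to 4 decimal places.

n = 5, z_n = 1.4736

p(1.1) = -2.579000, p(1.7) = 2.143000
z_2 = 1.700000 − 2.143000·(0.600000)/(4.722000) = 1.427700;  |Δ| = 0.272300
p(1.427700) = -0.377249
z_3 = 1.427700 − (-0.377249)·(-0.272300)/(-2.520249) = 1.468460;  |Δ| = 0.040760
p(1.468460) = -0.043376
z_4 = 1.468460 − (-0.043376)·(0.040760)/(0.333873) = 1.473755;  |Δ| = 0.005295
p(1.473755) = 0.001066
z_5 = 1.473755 − 0.001066·(0.005295)/(0.044442) = 1.473628;  |Δ| = 0.000127
|z_5 − z_4| = 0.000127 < 0.001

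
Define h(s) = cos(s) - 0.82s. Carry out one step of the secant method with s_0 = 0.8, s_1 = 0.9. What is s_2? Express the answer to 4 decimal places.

h(0.8) = 0.040707, h(0.9) = -0.116390
s_2 = 0.900000 − (-0.116390)·(0.900000 − 0.800000) / (-0.116390 − 0.040707) = 0.900000 − (-0.011639)/(-0.157097) = 0.825912

0.8259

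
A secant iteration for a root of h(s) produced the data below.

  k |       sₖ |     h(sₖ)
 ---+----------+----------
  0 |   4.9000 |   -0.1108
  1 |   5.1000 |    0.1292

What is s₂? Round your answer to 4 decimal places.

4.9923

s₂ = 5.1000 − 0.1292·(5.1000 − 4.9000) / (0.1292 − (-0.1108))
   = 5.1000 − (0.025840)/(0.240000) = 4.992333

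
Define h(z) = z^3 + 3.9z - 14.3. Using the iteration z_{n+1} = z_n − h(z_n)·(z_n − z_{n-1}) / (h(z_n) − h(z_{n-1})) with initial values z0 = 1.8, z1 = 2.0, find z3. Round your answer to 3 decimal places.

1.902

h(1.8) = -1.44800, h(2.0) = 1.50000
z2 = 2.00000 − 1.50000·(2.00000 − 1.80000) / (1.50000 − (-1.44800)) = 2.00000 − (0.30000)/(2.94800) = 1.89824
h(1.89824) = -0.05696
z3 = 1.89824 − (-0.05696)·(1.89824 − 2.00000) / (-0.05696 − 1.50000) = 1.89824 − (0.00580)/(-1.55696) = 1.90196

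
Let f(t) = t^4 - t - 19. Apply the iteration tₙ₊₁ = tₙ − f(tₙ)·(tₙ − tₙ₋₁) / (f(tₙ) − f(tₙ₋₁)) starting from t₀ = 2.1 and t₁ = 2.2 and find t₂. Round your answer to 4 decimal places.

f(2.1) = -1.651900, f(2.2) = 2.225600
t₂ = 2.200000 − 2.225600·(2.200000 − 2.100000) / (2.225600 − (-1.651900)) = 2.200000 − (0.222560)/(3.877500) = 2.142602

2.1426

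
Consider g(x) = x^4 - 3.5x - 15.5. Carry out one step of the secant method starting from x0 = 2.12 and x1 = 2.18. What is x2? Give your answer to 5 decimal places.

g(2.12) = -2.7203686, g(2.18) = -0.5446942
x2 = 2.1800000 − (-0.5446942)·(2.1800000 − 2.1200000) / (-0.5446942 − (-2.7203686)) = 2.1800000 − (-0.0326817)/(2.1756744) = 2.1950214

2.19502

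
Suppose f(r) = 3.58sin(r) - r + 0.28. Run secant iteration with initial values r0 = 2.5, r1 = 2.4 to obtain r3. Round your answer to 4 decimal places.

f(2.5) = -0.077470, f(2.4) = 0.298158
r2 = 2.400000 − 0.298158·(2.400000 − 2.500000) / (0.298158 − (-0.077470)) = 2.400000 − (-0.029816)/(0.375628) = 2.479376
f(2.479376) = 0.001846
r3 = 2.479376 − 0.001846·(2.479376 − 2.400000) / (0.001846 − 0.298158) = 2.479376 − (0.000147)/(-0.296312) = 2.479871

2.4799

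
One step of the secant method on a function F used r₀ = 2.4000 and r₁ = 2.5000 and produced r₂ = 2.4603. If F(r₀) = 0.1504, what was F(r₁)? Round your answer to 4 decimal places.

-0.0990

The secant line through (2.4000, 0.1504) and (2.5000, F(r₁)) crosses zero at r₂ = 2.4603.
So (2.4000, 0.1504), (2.5000, F(r₁)), (2.4603, 0) are collinear:
F(r₁) = 0.1504 · (2.5000 − 2.4603) / (2.4000 − 2.4603) = 0.1504 · (0.039700)/(-0.060300) = -0.099020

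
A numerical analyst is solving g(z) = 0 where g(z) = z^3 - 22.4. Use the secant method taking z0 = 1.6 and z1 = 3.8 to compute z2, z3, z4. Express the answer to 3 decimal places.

2.393, 2.690, 2.841

g(1.6) = -18.30400, g(3.8) = 32.47200
z2 = 3.80000 − 32.47200·(3.80000 − 1.60000) / (32.47200 − (-18.30400)) = 3.80000 − (71.43840)/(50.77600) = 2.39307
g(2.39307) = -8.69545
z3 = 2.39307 − (-8.69545)·(2.39307 − 3.80000) / (-8.69545 − 32.47200) = 2.39307 − (12.23391)/(-41.16745) = 2.69024
g(2.69024) = -2.92964
z4 = 2.69024 − (-2.92964)·(2.69024 − 2.39307) / (-2.92964 − (-8.69545)) = 2.69024 − (-0.87061)/(5.76581) = 2.84124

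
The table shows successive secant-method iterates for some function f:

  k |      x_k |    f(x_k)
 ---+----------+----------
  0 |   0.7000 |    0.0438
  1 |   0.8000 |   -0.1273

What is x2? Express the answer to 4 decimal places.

x2 = 0.8000 − (-0.1273)·(0.8000 − 0.7000) / (-0.1273 − 0.0438)
   = 0.8000 − (-0.012730)/(-0.171100) = 0.725599

0.7256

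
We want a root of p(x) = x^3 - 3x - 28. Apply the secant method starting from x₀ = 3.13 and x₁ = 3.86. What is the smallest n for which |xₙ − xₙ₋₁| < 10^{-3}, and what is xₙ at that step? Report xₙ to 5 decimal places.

n = 5, xₙ = 3.36475

p(3.13) = -6.7257030, p(3.86) = 17.9324560
x₂ = 3.8600000 − 17.9324560·(0.7300000)/(24.6581590) = 3.3291131;  |Δ| = 0.5308869
p(3.3291131) = -1.0907978
x₃ = 3.3291131 − (-1.0907978)·(-0.5308869)/(-19.0232538) = 3.3595543;  |Δ| = 0.0304412
p(3.3595543) = -0.1607000
x₄ = 3.3595543 − (-0.1607000)·(0.0304412)/(0.9300978) = 3.3648139;  |Δ| = 0.0052596
p(3.3648139) = 0.0018877
x₅ = 3.3648139 − 0.0018877·(0.0052596)/(0.1625878) = 3.3647528;  |Δ| = 0.0000611
|x₅ − x₄| = 0.0000611 < 10^{-3}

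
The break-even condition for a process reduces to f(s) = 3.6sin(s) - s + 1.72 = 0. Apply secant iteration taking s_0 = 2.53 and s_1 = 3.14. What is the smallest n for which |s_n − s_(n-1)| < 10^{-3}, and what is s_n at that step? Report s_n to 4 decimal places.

n = 4, s_n = 2.8286

f(2.53) = 1.257020, f(3.14) = -1.414266
s_2 = 3.140000 − (-1.414266)·(0.610000)/(-2.671286) = 2.817046;  |Δ| = 0.322954
f(2.817046) = 0.050919
s_3 = 2.817046 − 0.050919·(-0.322954)/(1.465185) = 2.828269;  |Δ| = 0.011223
f(2.828269) = 0.001329
s_4 = 2.828269 − 0.001329·(0.011223)/(-0.049590) = 2.828570;  |Δ| = 0.000301
|s_4 − s_3| = 0.000301 < 10^{-3}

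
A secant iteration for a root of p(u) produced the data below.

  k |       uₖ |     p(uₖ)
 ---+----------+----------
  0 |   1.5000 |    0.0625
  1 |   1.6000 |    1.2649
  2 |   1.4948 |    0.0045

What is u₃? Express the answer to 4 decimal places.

1.4944

u₃ = 1.4948 − 0.0045·(1.4948 − 1.6000) / (0.0045 − 1.2649)
   = 1.4948 − (-0.000473)/(-1.260400) = 1.494424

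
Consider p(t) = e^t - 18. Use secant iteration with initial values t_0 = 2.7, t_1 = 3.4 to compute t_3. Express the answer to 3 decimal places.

p(2.7) = -3.12027, p(3.4) = 11.96410
t_2 = 3.40000 − 11.96410·(3.40000 − 2.70000) / (11.96410 − (-3.12027)) = 3.40000 − (8.37487)/(15.08437) = 2.84480
p(2.84480) = -0.80191
t_3 = 2.84480 − (-0.80191)·(2.84480 − 3.40000) / (-0.80191 − 11.96410) = 2.84480 − (0.44522)/(-12.76601) = 2.87967

2.880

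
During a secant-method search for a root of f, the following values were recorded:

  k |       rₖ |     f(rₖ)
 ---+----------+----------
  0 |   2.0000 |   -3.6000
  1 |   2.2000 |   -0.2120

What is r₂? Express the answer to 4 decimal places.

r₂ = 2.2000 − (-0.2120)·(2.2000 − 2.0000) / (-0.2120 − (-3.6000))
   = 2.2000 − (-0.042400)/(3.388000) = 2.212515

2.2125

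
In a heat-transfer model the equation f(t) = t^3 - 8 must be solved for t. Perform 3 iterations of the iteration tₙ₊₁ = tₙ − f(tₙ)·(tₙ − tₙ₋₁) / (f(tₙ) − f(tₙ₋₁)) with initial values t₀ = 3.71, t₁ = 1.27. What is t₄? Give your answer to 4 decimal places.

f(3.71) = 43.064811, f(1.27) = -5.951617
t₂ = 1.270000 − (-5.951617)·(1.270000 − 3.710000) / (-5.951617 − 43.064811) = 1.270000 − (14.521945)/(-49.016428) = 1.566267
f(1.566267) = -4.157647
t₃ = 1.566267 − (-4.157647)·(1.566267 − 1.270000) / (-4.157647 − (-5.951617)) = 1.566267 − (-1.231773)/(1.793970) = 2.252885
f(2.252885) = 3.434501
t₄ = 2.252885 − 3.434501·(2.252885 − 1.566267) / (3.434501 − (-4.157647)) = 2.252885 − (2.358192)/(7.592148) = 1.942276

1.9423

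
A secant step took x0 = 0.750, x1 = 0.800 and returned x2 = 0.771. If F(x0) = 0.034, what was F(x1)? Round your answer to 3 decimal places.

The secant line through (0.750, 0.034) and (0.800, F(x1)) crosses zero at x2 = 0.771.
So (0.750, 0.034), (0.800, F(x1)), (0.771, 0) are collinear:
F(x1) = 0.034 · (0.800 − 0.771) / (0.750 − 0.771) = 0.034 · (0.02900)/(-0.02100) = -0.04695

-0.047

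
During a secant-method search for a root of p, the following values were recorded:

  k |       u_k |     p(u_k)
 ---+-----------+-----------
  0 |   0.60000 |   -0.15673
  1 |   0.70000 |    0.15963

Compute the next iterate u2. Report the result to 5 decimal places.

u2 = 0.70000 − 0.15963·(0.70000 − 0.60000) / (0.15963 − (-0.15673))
   = 0.70000 − (0.0159630)/(0.3163600) = 0.6495417

0.64954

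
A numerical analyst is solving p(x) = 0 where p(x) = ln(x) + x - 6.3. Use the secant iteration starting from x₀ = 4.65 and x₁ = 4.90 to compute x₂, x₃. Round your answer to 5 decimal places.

p(4.65) = -0.1131328, p(4.90) = 0.1892352
x₂ = 4.9000000 − 0.1892352·(4.9000000 − 4.6500000) / (0.1892352 − (-0.1131328)) = 4.9000000 − (0.0473088)/(0.3023680) = 4.7435390
p(4.7435390) = 0.0003225
x₃ = 4.7435390 − 0.0003225·(4.7435390 − 4.9000000) / (0.0003225 − 0.1892352) = 4.7435390 − (-0.0000505)/(-0.1889127) = 4.7432719

4.74354, 4.74327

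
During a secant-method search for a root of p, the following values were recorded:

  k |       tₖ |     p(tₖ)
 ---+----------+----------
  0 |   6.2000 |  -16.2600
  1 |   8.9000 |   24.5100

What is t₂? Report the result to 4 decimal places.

7.2768

t₂ = 8.9000 − 24.5100·(8.9000 − 6.2000) / (24.5100 − (-16.2600))
   = 8.9000 − (66.177000)/(40.770000) = 7.276821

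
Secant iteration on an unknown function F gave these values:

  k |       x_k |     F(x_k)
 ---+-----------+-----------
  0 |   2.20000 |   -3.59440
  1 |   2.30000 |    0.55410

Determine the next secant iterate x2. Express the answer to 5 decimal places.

2.28664

x2 = 2.30000 − 0.55410·(2.30000 − 2.20000) / (0.55410 − (-3.59440))
   = 2.30000 − (0.0554100)/(4.1485000) = 2.2866434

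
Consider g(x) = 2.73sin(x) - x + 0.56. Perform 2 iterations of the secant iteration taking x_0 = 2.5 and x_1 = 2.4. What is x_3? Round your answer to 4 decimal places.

2.4013

g(2.5) = -0.306171, g(2.4) = 0.004014
x_2 = 2.400000 − 0.004014·(2.400000 − 2.500000) / (0.004014 − (-0.306171)) = 2.400000 − (-0.000401)/(0.310186) = 2.401294
g(2.401294) = 0.000113
x_3 = 2.401294 − 0.000113·(2.401294 − 2.400000) / (0.000113 − 0.004014) = 2.401294 − (0.000000)/(-0.003901) = 2.401332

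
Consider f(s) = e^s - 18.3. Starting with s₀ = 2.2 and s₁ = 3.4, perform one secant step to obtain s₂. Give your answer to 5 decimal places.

f(2.2) = -9.2749865, f(3.4) = 11.6641000
s₂ = 3.4000000 − 11.6641000·(3.4000000 − 2.2000000) / (11.6641000 − (-9.2749865)) = 3.4000000 − (13.9969201)/(20.9390865) = 2.7315410

2.73154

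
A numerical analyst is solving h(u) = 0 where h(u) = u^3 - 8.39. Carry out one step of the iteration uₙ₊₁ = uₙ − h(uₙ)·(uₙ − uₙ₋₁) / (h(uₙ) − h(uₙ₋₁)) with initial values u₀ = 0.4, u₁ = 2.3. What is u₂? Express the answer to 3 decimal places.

1.707

h(0.4) = -8.32600, h(2.3) = 3.77700
u₂ = 2.30000 − 3.77700·(2.30000 − 0.40000) / (3.77700 − (-8.32600)) = 2.30000 − (7.17630)/(12.10300) = 1.70706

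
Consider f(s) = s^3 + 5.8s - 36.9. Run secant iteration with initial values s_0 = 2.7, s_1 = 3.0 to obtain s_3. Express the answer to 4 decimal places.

f(2.7) = -1.557000, f(3.0) = 7.500000
s_2 = 3.000000 − 7.500000·(3.000000 − 2.700000) / (7.500000 − (-1.557000)) = 3.000000 − (2.250000)/(9.057000) = 2.751573
f(2.751573) = -0.108283
s_3 = 2.751573 − (-0.108283)·(2.751573 − 3.000000) / (-0.108283 − 7.500000) = 2.751573 − (0.026900)/(-7.608283) = 2.755109

2.7551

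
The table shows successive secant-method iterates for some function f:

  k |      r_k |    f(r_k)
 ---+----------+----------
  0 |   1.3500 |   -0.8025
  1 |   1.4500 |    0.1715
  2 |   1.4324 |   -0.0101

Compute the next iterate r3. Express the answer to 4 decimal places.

1.4334

r3 = 1.4324 − (-0.0101)·(1.4324 − 1.4500) / (-0.0101 − 0.1715)
   = 1.4324 − (0.000178)/(-0.181600) = 1.433379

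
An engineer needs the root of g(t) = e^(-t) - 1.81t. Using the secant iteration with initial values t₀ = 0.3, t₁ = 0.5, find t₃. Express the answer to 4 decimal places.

0.3784

g(0.3) = 0.197818, g(0.5) = -0.298469
t₂ = 0.500000 − (-0.298469)·(0.500000 − 0.300000) / (-0.298469 − 0.197818) = 0.500000 − (-0.059694)/(-0.496288) = 0.379719
g(0.379719) = -0.003238
t₃ = 0.379719 − (-0.003238)·(0.379719 − 0.500000) / (-0.003238 − (-0.298469)) = 0.379719 − (0.000390)/(0.295231) = 0.378400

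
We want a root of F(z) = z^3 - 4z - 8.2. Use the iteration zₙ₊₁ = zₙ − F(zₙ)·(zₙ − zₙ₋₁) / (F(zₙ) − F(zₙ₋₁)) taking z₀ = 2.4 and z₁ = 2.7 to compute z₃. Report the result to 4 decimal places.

F(2.4) = -3.976000, F(2.7) = 0.683000
z₂ = 2.700000 − 0.683000·(2.700000 − 2.400000) / (0.683000 − (-3.976000)) = 2.700000 − (0.204900)/(4.659000) = 2.656021
F(2.656021) = -0.087330
z₃ = 2.656021 − (-0.087330)·(2.656021 − 2.700000) / (-0.087330 − 0.683000) = 2.656021 − (0.003841)/(-0.770330) = 2.661006

2.6610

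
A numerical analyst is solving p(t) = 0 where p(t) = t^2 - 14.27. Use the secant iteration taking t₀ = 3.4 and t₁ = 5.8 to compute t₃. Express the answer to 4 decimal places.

p(3.4) = -2.710000, p(5.8) = 19.370000
t₂ = 5.800000 − 19.370000·(5.800000 − 3.400000) / (19.370000 − (-2.710000)) = 5.800000 − (46.488000)/(22.080000) = 3.694565
p(3.694565) = -0.620188
t₃ = 3.694565 − (-0.620188)·(3.694565 − 5.800000) / (-0.620188 − 19.370000) = 3.694565 − (1.305765)/(-19.990188) = 3.759886

3.7599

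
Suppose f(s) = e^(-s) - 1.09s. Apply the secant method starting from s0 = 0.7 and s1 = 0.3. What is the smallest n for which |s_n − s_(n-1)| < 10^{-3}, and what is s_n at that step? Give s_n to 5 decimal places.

f(0.7) = -0.2664147, f(0.3) = 0.4138182
s2 = 0.3000000 − 0.4138182·(-0.4000000)/(0.6802329) = 0.5433391;  |Δ| = 0.2433391
f(0.5433391) = -0.0114340
s3 = 0.5433391 − (-0.0114340)·(0.2433391)/(-0.4252523) = 0.5367963;  |Δ| = 0.0065428
f(0.5367963) = -0.0004898
s4 = 0.5367963 − (-0.0004898)·(-0.0065428)/(0.0109442) = 0.5365035;  |Δ| = 0.0002928
|s4 − s3| = 0.0002928 < 10^{-3}

n = 4, s_n = 0.53650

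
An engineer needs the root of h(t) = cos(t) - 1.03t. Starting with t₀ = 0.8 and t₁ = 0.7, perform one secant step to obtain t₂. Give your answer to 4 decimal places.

h(0.8) = -0.127293, h(0.7) = 0.043842
t₂ = 0.700000 − 0.043842·(0.700000 − 0.800000) / (0.043842 − (-0.127293)) = 0.700000 − (-0.004384)/(0.171135) = 0.725618

0.7256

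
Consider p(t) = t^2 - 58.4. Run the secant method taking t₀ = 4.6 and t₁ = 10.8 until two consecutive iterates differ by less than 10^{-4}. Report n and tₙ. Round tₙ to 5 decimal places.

p(4.6) = -37.2400000, p(10.8) = 58.2400000
t₂ = 10.8000000 − 58.2400000·(6.2000000)/(95.4800000) = 7.0181818;  |Δ| = 3.7818182
p(7.0181818) = -9.1451240
t₃ = 7.0181818 − (-9.1451240)·(-3.7818182)/(-67.3851240) = 7.5314286;  |Δ| = 0.5132468
p(7.5314286) = -1.6775837
t₄ = 7.5314286 − (-1.6775837)·(0.5132468)/(7.4675403) = 7.6467295;  |Δ| = 0.1153009
p(7.6467295) = 0.0724721
t₅ = 7.6467295 − 0.0724721·(0.1153009)/(1.7500558) = 7.6419547;  |Δ| = 0.0047748
p(7.6419547) = -0.0005277
t₆ = 7.6419547 − (-0.0005277)·(-0.0047748)/(-0.0729999) = 7.6419893;  |Δ| = 0.0000345
|t₆ − t₅| = 0.0000345 < 10^{-4}

n = 6, tₙ = 7.64199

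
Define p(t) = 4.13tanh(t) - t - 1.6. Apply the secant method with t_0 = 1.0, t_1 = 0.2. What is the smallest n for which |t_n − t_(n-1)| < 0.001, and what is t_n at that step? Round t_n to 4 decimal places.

p(1.0) = 0.545384, p(0.2) = -0.984840
t_2 = 0.200000 − (-0.984840)·(-0.800000)/(-1.530224) = 0.714874;  |Δ| = 0.514874
p(0.714874) = 0.219806
t_3 = 0.714874 − 0.219806·(0.514874)/(1.204646) = 0.620927;  |Δ| = 0.093947
p(0.620927) = 0.057896
t_4 = 0.620927 − 0.057896·(-0.093947)/(-0.161910) = 0.587333;  |Δ| = 0.033594
p(0.587333) = -0.006796
t_5 = 0.587333 − (-0.006796)·(-0.033594)/(-0.064693) = 0.590863;  |Δ| = 0.003529
p(0.590863) = 0.000167
t_6 = 0.590863 − 0.000167·(0.003529)/(0.006964) = 0.590778;  |Δ| = 0.000085
|t_6 − t_5| = 0.000085 < 0.001

n = 6, t_n = 0.5908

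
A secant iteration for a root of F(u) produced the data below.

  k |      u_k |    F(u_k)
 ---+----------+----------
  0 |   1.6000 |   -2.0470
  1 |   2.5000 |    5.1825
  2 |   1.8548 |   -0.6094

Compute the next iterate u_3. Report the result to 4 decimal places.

1.9227

u_3 = 1.8548 − (-0.6094)·(1.8548 − 2.5000) / (-0.6094 − 5.1825)
   = 1.8548 − (0.393185)/(-5.791900) = 1.922685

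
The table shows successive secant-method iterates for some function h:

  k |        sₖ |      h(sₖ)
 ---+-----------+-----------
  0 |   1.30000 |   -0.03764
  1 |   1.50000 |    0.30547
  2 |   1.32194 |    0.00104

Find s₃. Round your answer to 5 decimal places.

1.32133

s₃ = 1.32194 − 0.00104·(1.32194 − 1.50000) / (0.00104 − 0.30547)
   = 1.32194 − (-0.0001852)/(-0.3044300) = 1.3213317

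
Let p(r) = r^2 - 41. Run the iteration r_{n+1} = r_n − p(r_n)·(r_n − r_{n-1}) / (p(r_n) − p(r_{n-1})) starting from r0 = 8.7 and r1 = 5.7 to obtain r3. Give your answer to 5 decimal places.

p(8.7) = 34.6900000, p(5.7) = -8.5100000
r2 = 5.7000000 − (-8.5100000)·(5.7000000 − 8.7000000) / (-8.5100000 − 34.6900000) = 5.7000000 − (25.5300000)/(-43.2000000) = 6.2909722
p(6.2909722) = -1.4236685
r3 = 6.2909722 − (-1.4236685)·(6.2909722 − 5.7000000) / (-1.4236685 − (-8.5100000)) = 6.2909722 − (-0.8413485)/(7.0863315) = 6.4097006

6.40970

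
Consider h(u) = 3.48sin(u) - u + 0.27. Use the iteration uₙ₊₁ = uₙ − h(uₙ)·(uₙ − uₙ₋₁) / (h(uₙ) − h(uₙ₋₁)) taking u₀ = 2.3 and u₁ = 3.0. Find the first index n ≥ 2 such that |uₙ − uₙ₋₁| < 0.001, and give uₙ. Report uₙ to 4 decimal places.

h(2.3) = 0.565054, h(3.0) = -2.238902
u₂ = 3.000000 − (-2.238902)·(0.700000)/(-2.803957) = 2.441064;  |Δ| = 0.558936
h(2.441064) = 0.072220
u₃ = 2.441064 − 0.072220·(-0.558936)/(2.311122) = 2.458530;  |Δ| = 0.017466
h(2.458530) = 0.007946
u₄ = 2.458530 − 0.007946·(0.017466)/(-0.064274) = 2.460690;  |Δ| = 0.002159
h(2.460690) = -0.000047
u₅ = 2.460690 − (-0.000047)·(0.002159)/(-0.007993) = 2.460677;  |Δ| = 0.000013
|u₅ − u₄| = 0.000013 < 0.001

n = 5, uₙ = 2.4607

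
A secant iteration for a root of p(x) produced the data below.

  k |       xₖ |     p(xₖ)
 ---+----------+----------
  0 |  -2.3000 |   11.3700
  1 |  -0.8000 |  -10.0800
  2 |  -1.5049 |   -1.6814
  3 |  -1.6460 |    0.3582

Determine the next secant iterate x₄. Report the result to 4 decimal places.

x₄ = -1.6460 − 0.3582·(-1.6460 − (-1.5049)) / (0.3582 − (-1.6814))
   = -1.6460 − (-0.050542)/(2.039600) = -1.621220

-1.6212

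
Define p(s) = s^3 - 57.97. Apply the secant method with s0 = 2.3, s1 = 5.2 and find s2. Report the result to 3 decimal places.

p(2.3) = -45.80300, p(5.2) = 82.63800
s2 = 5.20000 − 82.63800·(5.20000 − 2.30000) / (82.63800 − (-45.80300)) = 5.20000 − (239.65020)/(128.44100) = 3.33416

3.334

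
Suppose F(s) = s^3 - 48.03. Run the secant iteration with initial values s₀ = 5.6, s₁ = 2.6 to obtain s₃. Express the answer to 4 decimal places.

3.8122

F(5.6) = 127.586000, F(2.6) = -30.454000
s₂ = 2.600000 − (-30.454000)·(2.600000 − 5.600000) / (-30.454000 − 127.586000) = 2.600000 − (91.362000)/(-158.040000) = 3.178094
F(3.178094) = -15.930351
s₃ = 3.178094 − (-15.930351)·(3.178094 − 2.600000) / (-15.930351 − (-30.454000)) = 3.178094 − (-9.209243)/(14.523649) = 3.812180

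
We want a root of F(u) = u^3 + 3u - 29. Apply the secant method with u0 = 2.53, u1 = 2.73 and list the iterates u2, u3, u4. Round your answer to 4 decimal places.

F(2.53) = -5.215723, F(2.73) = -0.463583
u2 = 2.730000 − (-0.463583)·(2.730000 − 2.530000) / (-0.463583 − (-5.215723)) = 2.730000 − (-0.092717)/(4.752140) = 2.749510
F(2.749510) = 0.034303
u3 = 2.749510 − 0.034303·(2.749510 − 2.730000) / (0.034303 − (-0.463583)) = 2.749510 − (0.000669)/(0.497886) = 2.748166
F(2.748166) = -0.000201
u4 = 2.748166 − (-0.000201)·(2.748166 − 2.749510) / (-0.000201 − 0.034303) = 2.748166 − (0.000000)/(-0.034504) = 2.748174

2.7495, 2.7482, 2.7482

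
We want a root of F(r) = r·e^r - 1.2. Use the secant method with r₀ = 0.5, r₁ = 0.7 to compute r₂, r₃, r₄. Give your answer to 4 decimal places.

F(0.5) = -0.375639, F(0.7) = 0.209627
r₂ = 0.700000 − 0.209627·(0.700000 − 0.500000) / (0.209627 − (-0.375639)) = 0.700000 − (0.041925)/(0.585266) = 0.628365
F(0.628365) = -0.022102
r₃ = 0.628365 − (-0.022102)·(0.628365 − 0.700000) / (-0.022102 − 0.209627) = 0.628365 − (0.001583)/(-0.231729) = 0.635198
F(0.635198) = -0.001131
r₄ = 0.635198 − (-0.001131)·(0.635198 − 0.628365) / (-0.001131 − (-0.022102)) = 0.635198 − (-0.000008)/(0.020971) = 0.635566

0.6284, 0.6352, 0.6356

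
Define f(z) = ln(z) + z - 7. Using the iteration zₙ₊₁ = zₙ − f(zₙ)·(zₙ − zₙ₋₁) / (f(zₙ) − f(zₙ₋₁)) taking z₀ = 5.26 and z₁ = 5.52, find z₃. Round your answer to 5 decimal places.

f(5.26) = -0.0798690, f(5.52) = 0.2283779
z₂ = 5.5200000 − 0.2283779·(5.5200000 − 5.2600000) / (0.2283779 − (-0.0798690)) = 5.5200000 − (0.0593782)/(0.3082468) = 5.3273679
f(5.3273679) = 0.0002252
z₃ = 5.3273679 − 0.0002252·(5.3273679 − 5.5200000) / (0.0002252 − 0.2283779) = 5.3273679 − (-0.0000434)/(-0.2281527) = 5.3271778

5.32718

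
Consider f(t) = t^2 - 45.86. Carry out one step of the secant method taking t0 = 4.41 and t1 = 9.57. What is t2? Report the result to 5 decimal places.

6.29926

f(4.41) = -26.4119000, f(9.57) = 45.7249000
t2 = 9.5700000 − 45.7249000·(9.5700000 − 4.4100000) / (45.7249000 − (-26.4119000)) = 9.5700000 − (235.9404840)/(72.1368000) = 6.2992632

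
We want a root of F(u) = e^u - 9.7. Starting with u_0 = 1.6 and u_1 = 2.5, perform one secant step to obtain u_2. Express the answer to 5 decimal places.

2.19095

F(1.6) = -4.7469676, F(2.5) = 2.4824940
u_2 = 2.5000000 − 2.4824940·(2.5000000 − 1.6000000) / (2.4824940 − (-4.7469676)) = 2.5000000 − (2.2342446)/(7.2294615) = 2.1909528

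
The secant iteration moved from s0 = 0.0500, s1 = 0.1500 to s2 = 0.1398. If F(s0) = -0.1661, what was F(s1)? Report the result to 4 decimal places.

The secant line through (0.0500, -0.1661) and (0.1500, F(s1)) crosses zero at s2 = 0.1398.
So (0.0500, -0.1661), (0.1500, F(s1)), (0.1398, 0) are collinear:
F(s1) = -0.1661 · (0.1500 − 0.1398) / (0.0500 − 0.1398) = -0.1661 · (0.010200)/(-0.089800) = 0.018867

0.0189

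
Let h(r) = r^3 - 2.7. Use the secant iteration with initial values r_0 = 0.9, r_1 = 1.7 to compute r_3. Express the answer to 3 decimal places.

h(0.9) = -1.97100, h(1.7) = 2.21300
r_2 = 1.70000 − 2.21300·(1.70000 − 0.90000) / (2.21300 − (-1.97100)) = 1.70000 − (1.77040)/(4.18400) = 1.27686
h(1.27686) = -0.61822
r_3 = 1.27686 − (-0.61822)·(1.27686 − 1.70000) / (-0.61822 − 2.21300) = 1.27686 − (0.26159)/(-2.83122) = 1.36926

1.369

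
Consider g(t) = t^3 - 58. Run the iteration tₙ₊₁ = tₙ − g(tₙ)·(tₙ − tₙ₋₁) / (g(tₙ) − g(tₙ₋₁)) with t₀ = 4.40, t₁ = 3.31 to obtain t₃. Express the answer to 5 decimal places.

3.88331

g(4.40) = 27.1840000, g(3.31) = -21.7353090
t₂ = 3.3100000 − (-21.7353090)·(3.3100000 − 4.4000000) / (-21.7353090 − 27.1840000) = 3.3100000 − (23.6914868)/(-48.9193090) = 3.7942972
g(3.7942972) = -3.3746726
t₃ = 3.7942972 − (-3.3746726)·(3.7942972 − 3.3100000) / (-3.3746726 − (-21.7353090)) = 3.7942972 − (-1.6343447)/(18.3606364) = 3.8833108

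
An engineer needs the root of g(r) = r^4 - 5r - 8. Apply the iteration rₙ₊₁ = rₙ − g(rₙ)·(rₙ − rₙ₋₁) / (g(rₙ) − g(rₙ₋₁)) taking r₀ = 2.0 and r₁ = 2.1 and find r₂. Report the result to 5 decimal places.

2.06784

g(2.0) = -2.0000000, g(2.1) = 0.9481000
r₂ = 2.1000000 − 0.9481000·(2.1000000 − 2.0000000) / (0.9481000 − (-2.0000000)) = 2.1000000 − (0.0948100)/(2.9481000) = 2.0678403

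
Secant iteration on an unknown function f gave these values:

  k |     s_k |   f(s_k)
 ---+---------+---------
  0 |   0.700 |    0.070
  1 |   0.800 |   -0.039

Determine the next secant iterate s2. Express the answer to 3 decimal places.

0.764

s2 = 0.800 − (-0.039)·(0.800 − 0.700) / (-0.039 − 0.070)
   = 0.800 − (-0.00390)/(-0.10900) = 0.76422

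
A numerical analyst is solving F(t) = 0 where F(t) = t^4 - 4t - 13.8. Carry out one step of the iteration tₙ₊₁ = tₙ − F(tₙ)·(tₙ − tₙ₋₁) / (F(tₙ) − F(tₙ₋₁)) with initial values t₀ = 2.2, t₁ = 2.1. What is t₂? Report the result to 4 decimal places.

F(2.2) = 0.825600, F(2.1) = -2.751900
t₂ = 2.100000 − (-2.751900)·(2.100000 − 2.200000) / (-2.751900 − 0.825600) = 2.100000 − (0.275190)/(-3.577500) = 2.176922

2.1769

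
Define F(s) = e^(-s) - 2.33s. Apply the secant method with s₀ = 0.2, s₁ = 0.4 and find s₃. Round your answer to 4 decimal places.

F(0.2) = 0.352731, F(0.4) = -0.261680
s₂ = 0.400000 − (-0.261680)·(0.400000 − 0.200000) / (-0.261680 − 0.352731) = 0.400000 − (-0.052336)/(-0.614411) = 0.314819
F(0.314819) = -0.003608
s₃ = 0.314819 − (-0.003608)·(0.314819 − 0.400000) / (-0.003608 − (-0.261680)) = 0.314819 − (0.000307)/(0.258072) = 0.313628

0.3136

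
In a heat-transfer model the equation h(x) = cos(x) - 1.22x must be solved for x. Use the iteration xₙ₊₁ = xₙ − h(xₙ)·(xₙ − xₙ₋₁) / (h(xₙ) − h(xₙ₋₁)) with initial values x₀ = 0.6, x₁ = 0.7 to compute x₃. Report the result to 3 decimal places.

h(0.6) = 0.09334, h(0.7) = -0.08916
x₂ = 0.70000 − (-0.08916)·(0.70000 − 0.60000) / (-0.08916 − 0.09334) = 0.70000 − (-0.00892)/(-0.18249) = 0.65114
h(0.65114) = 0.00099
x₃ = 0.65114 − 0.00099·(0.65114 − 0.70000) / (0.00099 − (-0.08916)) = 0.65114 − (-0.00005)/(0.09015) = 0.65168

0.652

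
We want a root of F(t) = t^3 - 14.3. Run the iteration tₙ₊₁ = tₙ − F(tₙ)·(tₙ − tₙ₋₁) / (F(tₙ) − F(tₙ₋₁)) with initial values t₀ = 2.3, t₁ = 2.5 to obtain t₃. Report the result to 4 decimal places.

2.4271

F(2.3) = -2.133000, F(2.5) = 1.325000
t₂ = 2.500000 − 1.325000·(2.500000 − 2.300000) / (1.325000 − (-2.133000)) = 2.500000 − (0.265000)/(3.458000) = 2.423366
F(2.423366) = -0.068290
t₃ = 2.423366 − (-0.068290)·(2.423366 − 2.500000) / (-0.068290 − 1.325000) = 2.423366 − (0.005233)/(-1.393290) = 2.427122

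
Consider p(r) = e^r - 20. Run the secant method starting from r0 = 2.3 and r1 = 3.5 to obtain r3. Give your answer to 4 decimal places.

2.9541

p(2.3) = -10.025818, p(3.5) = 13.115452
r2 = 3.500000 − 13.115452·(3.500000 − 2.300000) / (13.115452 − (-10.025818)) = 3.500000 − (15.738542)/(23.141270) = 2.819893
p(2.819893) = -3.224947
r3 = 2.819893 − (-3.224947)·(2.819893 − 3.500000) / (-3.224947 − 13.115452) = 2.819893 − (2.193309)/(-16.340398) = 2.954119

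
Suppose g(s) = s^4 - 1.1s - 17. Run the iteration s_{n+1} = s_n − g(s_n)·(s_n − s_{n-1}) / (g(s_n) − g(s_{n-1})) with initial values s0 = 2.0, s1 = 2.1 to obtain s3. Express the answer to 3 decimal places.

g(2.0) = -3.20000, g(2.1) = 0.13810
s2 = 2.10000 − 0.13810·(2.10000 − 2.00000) / (0.13810 − (-3.20000)) = 2.10000 − (0.01381)/(3.33810) = 2.09586
g(2.09586) = -0.01015
s3 = 2.09586 − (-0.01015)·(2.09586 − 2.10000) / (-0.01015 − 0.13810) = 2.09586 − (0.00004)/(-0.14825) = 2.09615

2.096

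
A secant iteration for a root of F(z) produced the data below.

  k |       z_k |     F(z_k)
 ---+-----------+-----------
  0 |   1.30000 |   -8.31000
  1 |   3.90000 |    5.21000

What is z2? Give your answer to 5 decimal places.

2.89808

z2 = 3.90000 − 5.21000·(3.90000 − 1.30000) / (5.21000 − (-8.31000))
   = 3.90000 − (13.5460000)/(13.5200000) = 2.8980769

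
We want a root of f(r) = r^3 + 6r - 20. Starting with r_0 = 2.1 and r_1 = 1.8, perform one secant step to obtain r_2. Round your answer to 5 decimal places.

1.99323

f(2.1) = 1.8610000, f(1.8) = -3.3680000
r_2 = 1.8000000 − (-3.3680000)·(1.8000000 − 2.1000000) / (-3.3680000 − 1.8610000) = 1.8000000 − (1.0104000)/(-5.2290000) = 1.9932301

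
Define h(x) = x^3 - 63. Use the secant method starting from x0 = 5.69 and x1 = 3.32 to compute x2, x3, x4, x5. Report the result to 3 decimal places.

h(5.69) = 121.22001, h(3.32) = -26.40563
x2 = 3.32000 − (-26.40563)·(3.32000 − 5.69000) / (-26.40563 − 121.22001) = 3.32000 − (62.58135)/(-147.62564) = 3.74392
h(3.74392) = -10.52174
x3 = 3.74392 − (-10.52174)·(3.74392 − 3.32000) / (-10.52174 − (-26.40563)) = 3.74392 − (-4.46037)/(15.88389) = 4.02473
h(4.02473) = 2.19440
x4 = 4.02473 − 2.19440·(4.02473 − 3.74392) / (2.19440 − (-10.52174)) = 4.02473 − (0.61621)/(12.71614) = 3.97627
h(3.97627) = -0.13224
x5 = 3.97627 − (-0.13224)·(3.97627 − 4.02473) / (-0.13224 − 2.19440) = 3.97627 − (0.00641)/(-2.32664) = 3.97903

3.744, 4.025, 3.976, 3.979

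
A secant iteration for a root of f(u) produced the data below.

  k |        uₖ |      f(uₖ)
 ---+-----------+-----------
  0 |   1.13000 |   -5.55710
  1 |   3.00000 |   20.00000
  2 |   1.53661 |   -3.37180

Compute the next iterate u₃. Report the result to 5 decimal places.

1.74773

u₃ = 1.53661 − (-3.37180)·(1.53661 − 3.00000) / (-3.37180 − 20.00000)
   = 1.53661 − (4.9342584)/(-23.3718000) = 1.7477302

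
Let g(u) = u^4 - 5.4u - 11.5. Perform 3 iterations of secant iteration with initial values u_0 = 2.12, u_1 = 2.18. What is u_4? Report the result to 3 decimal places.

g(2.12) = -2.74837, g(2.18) = -0.68669
u_2 = 2.18000 − (-0.68669)·(2.18000 − 2.12000) / (-0.68669 − (-2.74837)) = 2.18000 − (-0.04120)/(2.06167) = 2.19998
g(2.19998) = 0.04503
u_3 = 2.19998 − 0.04503·(2.19998 − 2.18000) / (0.04503 − (-0.68669)) = 2.19998 − (0.00090)/(0.73172) = 2.19875
g(2.19875) = -0.00067
u_4 = 2.19875 − (-0.00067)·(2.19875 − 2.19998) / (-0.00067 − 0.04503) = 2.19875 − (0.00000)/(-0.04569) = 2.19877

2.199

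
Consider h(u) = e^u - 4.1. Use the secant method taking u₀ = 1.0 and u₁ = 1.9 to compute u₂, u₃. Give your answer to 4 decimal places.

h(1.0) = -1.381718, h(1.9) = 2.585894
u₂ = 1.900000 − 2.585894·(1.900000 − 1.000000) / (2.585894 − (-1.381718)) = 1.900000 − (2.327305)/(3.967613) = 1.313424
h(1.313424) = -0.381113
u₃ = 1.313424 − (-0.381113)·(1.313424 − 1.900000) / (-0.381113 − 2.585894) = 1.313424 − (0.223552)/(-2.967008) = 1.388770

1.3134, 1.3888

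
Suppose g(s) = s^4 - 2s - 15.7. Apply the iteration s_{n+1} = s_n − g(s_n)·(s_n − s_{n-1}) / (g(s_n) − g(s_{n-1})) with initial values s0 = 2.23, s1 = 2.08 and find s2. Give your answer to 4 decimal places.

g(2.23) = 4.569734, g(2.08) = -1.142263
s2 = 2.080000 − (-1.142263)·(2.080000 − 2.230000) / (-1.142263 − 4.569734) = 2.080000 − (0.171339)/(-5.711997) = 2.109996

2.1100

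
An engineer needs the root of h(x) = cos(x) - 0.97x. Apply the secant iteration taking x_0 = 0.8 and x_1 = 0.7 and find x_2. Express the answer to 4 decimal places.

0.7520

h(0.8) = -0.079293, h(0.7) = 0.085842
x_2 = 0.700000 − 0.085842·(0.700000 − 0.800000) / (0.085842 − (-0.079293)) = 0.700000 − (-0.008584)/(0.165135) = 0.751983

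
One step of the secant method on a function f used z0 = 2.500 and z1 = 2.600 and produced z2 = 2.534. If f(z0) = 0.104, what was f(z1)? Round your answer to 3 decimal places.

-0.202

The secant line through (2.500, 0.104) and (2.600, f(z1)) crosses zero at z2 = 2.534.
So (2.500, 0.104), (2.600, f(z1)), (2.534, 0) are collinear:
f(z1) = 0.104 · (2.600 − 2.534) / (2.500 − 2.534) = 0.104 · (0.06600)/(-0.03400) = -0.20188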